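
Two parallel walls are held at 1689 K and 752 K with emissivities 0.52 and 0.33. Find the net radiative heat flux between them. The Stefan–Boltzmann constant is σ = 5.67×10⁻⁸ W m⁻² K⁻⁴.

For two large parallel gray plates, q = σ(T₁⁴ − T₂⁴) / (1/ε₁ + 1/ε₂ − 1).
1/ε₁ + 1/ε₂ − 1 = 1/0.52 + 1/0.33 − 1 = 3.953.
T₁⁴ − T₂⁴ = 8.14×10^12 − 3.20×10^11 = 7.82×10^12 K⁴.
q = 5.67×10⁻⁸ × 7.82×10^12 / 3.953 = 1.12×10^5 W/m².

q ≈ 1.12×10^5 W/m²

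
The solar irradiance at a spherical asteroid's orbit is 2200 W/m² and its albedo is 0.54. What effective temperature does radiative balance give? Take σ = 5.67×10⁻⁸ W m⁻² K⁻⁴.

Power absorbed = (1−a)S·πR²; power emitted = 4πR²σT⁴. Equating and cancelling πR²:
T = ((1−a)S / 4σ)^(1/4) = (1010 / (4 × 5.67×10⁻⁸))^(1/4) = (4.46×10^9)^(1/4).
T = 258 K.

T ≈ 258 K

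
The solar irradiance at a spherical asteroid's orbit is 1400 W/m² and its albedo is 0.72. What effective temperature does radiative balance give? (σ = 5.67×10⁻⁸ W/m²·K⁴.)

T ≈ 204 K

Power absorbed = (1−a)S·πR²; power emitted = 4πR²σT⁴. Equating and cancelling πR²:
T = ((1−a)S / 4σ)^(1/4) = (392 / (4 × 5.67×10⁻⁸))^(1/4) = (1.73×10^9)^(1/4).
T = 204 K.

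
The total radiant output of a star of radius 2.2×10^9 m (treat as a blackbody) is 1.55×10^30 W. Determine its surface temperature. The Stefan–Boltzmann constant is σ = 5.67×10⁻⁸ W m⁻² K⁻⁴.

A = 4πr² = 4π × (2.2×10^9)² = 6.08×10^19 m².
From P = σAT⁴, T = (P / σA)^(1/4) = (1.55×10^30 / (5.67×10⁻⁸ × 6.08×10^19))^(1/4).
T = (4.49×10^17)^(1/4) = 25900 K.

T ≈ 25900 K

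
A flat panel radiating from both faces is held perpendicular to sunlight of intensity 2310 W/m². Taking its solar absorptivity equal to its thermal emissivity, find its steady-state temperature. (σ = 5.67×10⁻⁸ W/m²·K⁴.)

Absorbed flux αS = emitted flux 2εσT⁴ per unit area; with α = ε this gives T = (S/2σ)^(1/4).
T = (2310 / (2 × 5.67×10⁻⁸))^(1/4) = (2.04×10^10)^(1/4).
T = 378 K.

T ≈ 378 K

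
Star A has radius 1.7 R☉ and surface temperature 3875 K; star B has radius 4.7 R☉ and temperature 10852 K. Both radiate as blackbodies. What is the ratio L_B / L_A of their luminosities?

L_B/L_A ≈ 470

L = 4πR²σT⁴ ∝ R²T⁴, so L_B/L_A = (4.7/1.7)² × (10852/3875)⁴ = 7.64 × 61.5 = 470.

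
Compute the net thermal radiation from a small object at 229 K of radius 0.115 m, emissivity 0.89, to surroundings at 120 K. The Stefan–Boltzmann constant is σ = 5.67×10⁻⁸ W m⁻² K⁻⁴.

Q ≈ 21.3 W

A = 4πr² = 4π × (0.115)² = 0.166 m².
Q = εσA(T⁴ − T_s⁴). T⁴ − T_s⁴ = (229)⁴ − (120)⁴ = 2.75×10^9 − 2.07×10^8 = 2.54×10^9 K⁴.
Q = 0.89 × 5.67×10⁻⁸ × 0.166 × 2.54×10^9 = 21.3 W.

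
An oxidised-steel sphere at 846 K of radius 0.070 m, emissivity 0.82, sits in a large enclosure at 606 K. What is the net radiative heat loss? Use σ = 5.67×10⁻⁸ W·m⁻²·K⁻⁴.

A = 4πr² = 4π × (0.070)² = 0.0616 m².
Q = εσA(T⁴ − T_s⁴). T⁴ − T_s⁴ = (846)⁴ − (606)⁴ = 5.12×10^11 − 1.35×10^11 = 3.77×10^11 K⁴.
Q = 0.82 × 5.67×10⁻⁸ × 0.0616 × 3.77×10^11 = 1080 W.

Q ≈ 1080 W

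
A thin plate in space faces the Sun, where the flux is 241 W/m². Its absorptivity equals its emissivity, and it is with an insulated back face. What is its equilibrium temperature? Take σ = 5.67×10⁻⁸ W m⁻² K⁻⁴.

Absorbed flux αS = emitted flux εσT⁴ (one radiating face); with α = ε, T = (S/σ)^(1/4).
T = (241 / 5.67×10⁻⁸)^(1/4) = (4.25×10^9)^(1/4).
T = 255 K.

T ≈ 255 K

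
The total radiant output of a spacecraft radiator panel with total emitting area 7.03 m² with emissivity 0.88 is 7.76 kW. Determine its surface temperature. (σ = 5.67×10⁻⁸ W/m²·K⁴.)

From P = εσAT⁴, T = (P / εσA)^(1/4) = (7760 / (0.88 × 5.67×10⁻⁸ × 7.03))^(1/4).
T = (2.21×10^10)^(1/4) = 386 K.

T ≈ 386 K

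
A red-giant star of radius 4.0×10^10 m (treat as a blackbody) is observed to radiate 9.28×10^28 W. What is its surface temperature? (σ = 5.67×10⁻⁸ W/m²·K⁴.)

T ≈ 3000 K

A = 4πr² = 4π × (4.0×10^10)² = 2.01×10^22 m².
From P = σAT⁴, T = (P / σA)^(1/4) = (9.28×10^28 / (5.67×10⁻⁸ × 2.01×10^22))^(1/4).
T = (8.14×10^13)^(1/4) = 3000 K.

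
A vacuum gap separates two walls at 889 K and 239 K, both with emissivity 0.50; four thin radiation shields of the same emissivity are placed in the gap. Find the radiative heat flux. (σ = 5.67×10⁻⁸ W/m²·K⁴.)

q ≈ 2350 W/m²

Each of the 5 gaps contributes resistance (2/ε − 1) = 2/0.50 − 1 = 3.000; total = 15.00.
q = σ(T₁⁴ − T₂⁴) / 15.00 = 5.67×10⁻⁸ × 6.21×10^11 / 15.00 = 2350 W/m².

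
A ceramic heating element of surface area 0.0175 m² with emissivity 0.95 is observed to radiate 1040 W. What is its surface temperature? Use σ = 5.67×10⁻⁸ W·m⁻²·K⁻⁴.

T ≈ 1020 K

From P = εσAT⁴, T = (P / εσA)^(1/4) = (1040 / (0.95 × 5.67×10⁻⁸ × 0.0175))^(1/4).
T = (1.10×10^12)^(1/4) = 1020 K.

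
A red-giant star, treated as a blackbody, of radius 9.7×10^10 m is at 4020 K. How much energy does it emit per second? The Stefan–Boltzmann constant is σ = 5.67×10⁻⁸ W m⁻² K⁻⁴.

P ≈ 1.75×10^30 W

A = 4πr² = 4π × (9.7×10^10)² = 1.18×10^23 m².
P = σAT⁴ = 5.67×10⁻⁸ × 1.18×10^23 × (4020)⁴ = 5.67×10⁻⁸ × 1.18×10^23 × 2.61×10^14.
P = 1.75×10^30 W.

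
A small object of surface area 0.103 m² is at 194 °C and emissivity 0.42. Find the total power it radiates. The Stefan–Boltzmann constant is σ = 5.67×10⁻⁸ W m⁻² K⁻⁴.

194 °C = 467 K.
Stefan–Boltzmann: P = εσAT⁴ = 0.42 × 5.67×10⁻⁸ × 0.103 × (467)⁴ = 0.42 × 5.67×10⁻⁸ × 0.103 × 4.76×10^10.
P = 117 W.

P ≈ 117 W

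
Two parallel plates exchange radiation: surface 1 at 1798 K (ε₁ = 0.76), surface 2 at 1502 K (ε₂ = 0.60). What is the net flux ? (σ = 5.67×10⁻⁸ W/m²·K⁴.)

q ≈ 1.53×10^5 W/m²

For two large parallel gray plates, q = σ(T₁⁴ − T₂⁴) / (1/ε₁ + 1/ε₂ − 1).
1/ε₁ + 1/ε₂ − 1 = 1/0.76 + 1/0.60 − 1 = 1.982.
T₁⁴ − T₂⁴ = 1.05×10^13 − 5.09×10^12 = 5.36×10^12 K⁴.
q = 5.67×10⁻⁸ × 5.36×10^12 / 1.982 = 1.53×10^5 W/m².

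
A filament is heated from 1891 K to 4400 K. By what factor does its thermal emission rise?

P ∝ T⁴, so the ratio is (4400/1891)⁴ = (2.327)⁴ = 29.3.

ratio ≈ 29.3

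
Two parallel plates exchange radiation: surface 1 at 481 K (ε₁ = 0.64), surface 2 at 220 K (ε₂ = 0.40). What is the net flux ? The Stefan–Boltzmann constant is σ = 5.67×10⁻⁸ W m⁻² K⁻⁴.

For two large parallel gray plates, q = σ(T₁⁴ − T₂⁴) / (1/ε₁ + 1/ε₂ − 1).
1/ε₁ + 1/ε₂ − 1 = 1/0.64 + 1/0.40 − 1 = 3.062.
T₁⁴ − T₂⁴ = 5.35×10^10 − 2.34×10^9 = 5.12×10^10 K⁴.
q = 5.67×10⁻⁸ × 5.12×10^10 / 3.062 = 948 W/m².

q ≈ 948 W/m²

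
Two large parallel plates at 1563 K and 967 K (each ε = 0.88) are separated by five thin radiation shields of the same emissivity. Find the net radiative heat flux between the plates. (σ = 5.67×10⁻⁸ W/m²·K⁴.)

Each of the 6 gaps contributes resistance (2/ε − 1) = 2/0.88 − 1 = 1.273; total = 7.636.
q = σ(T₁⁴ − T₂⁴) / 7.636 = 5.67×10⁻⁸ × 5.09×10^12 / 7.636 = 37800 W/m².

q ≈ 37800 W/m²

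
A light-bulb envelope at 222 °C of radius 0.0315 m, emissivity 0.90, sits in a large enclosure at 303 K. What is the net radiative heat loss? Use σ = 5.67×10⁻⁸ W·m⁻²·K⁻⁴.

A = 4πr² = 4π × (0.0315)² = 0.0125 m².
Convert: 222 °C = 495 K.
Q = εσA(T⁴ − T_s⁴). T⁴ − T_s⁴ = (495)⁴ − (303)⁴ = 6.00×10^10 − 8.43×10^9 = 5.16×10^10 K⁴.
Q = 0.90 × 5.67×10⁻⁸ × 0.0125 × 5.16×10^10 = 32.8 W.

Q ≈ 32.8 W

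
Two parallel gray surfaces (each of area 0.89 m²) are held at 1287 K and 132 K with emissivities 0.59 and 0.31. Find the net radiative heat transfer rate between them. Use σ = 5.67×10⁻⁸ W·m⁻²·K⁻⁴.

Q ≈ 35300 W

For two large parallel gray plates, q = σ(T₁⁴ − T₂⁴) / (1/ε₁ + 1/ε₂ − 1).
1/ε₁ + 1/ε₂ − 1 = 1/0.59 + 1/0.31 − 1 = 3.921.
T₁⁴ − T₂⁴ = 2.74×10^12 − 3.04×10^8 = 2.74×10^12 K⁴.
q = 5.67×10⁻⁸ × 2.74×10^12 / 3.921 = 39700 W/m².
Q = q·A = 39700 × 0.89 = 35300 W.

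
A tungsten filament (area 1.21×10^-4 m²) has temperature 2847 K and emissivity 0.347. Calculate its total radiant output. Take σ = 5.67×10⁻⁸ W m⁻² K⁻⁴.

P ≈ 156 W

Stefan–Boltzmann: P = εσAT⁴ = 0.347 × 5.67×10⁻⁸ × 1.21×10^-4 × (2847)⁴ = 0.347 × 5.67×10⁻⁸ × 1.21×10^-4 × 6.57×10^13.
P = 156 W.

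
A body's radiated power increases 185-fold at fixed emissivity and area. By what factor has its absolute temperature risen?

P ∝ T⁴ ⇒ T ∝ P^(1/4), so T scales by (185)^(1/4) = 3.69.

factor ≈ 3.69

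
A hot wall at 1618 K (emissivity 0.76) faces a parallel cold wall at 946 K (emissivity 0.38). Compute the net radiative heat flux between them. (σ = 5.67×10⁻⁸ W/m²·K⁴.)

For two large parallel gray plates, q = σ(T₁⁴ − T₂⁴) / (1/ε₁ + 1/ε₂ − 1).
1/ε₁ + 1/ε₂ − 1 = 1/0.76 + 1/0.38 − 1 = 2.947.
T₁⁴ − T₂⁴ = 6.85×10^12 − 8.01×10^11 = 6.05×10^12 K⁴.
q = 5.67×10⁻⁸ × 6.05×10^12 / 2.947 = 1.16×10^5 W/m².

q ≈ 1.16×10^5 W/m²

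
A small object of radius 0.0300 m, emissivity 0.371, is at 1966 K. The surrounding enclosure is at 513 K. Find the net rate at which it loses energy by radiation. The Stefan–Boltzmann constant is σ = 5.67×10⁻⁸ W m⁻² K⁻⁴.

Q ≈ 3540 W

A = 4πr² = 4π × (0.0300)² = 0.0113 m².
Q = εσA(T⁴ − T_s⁴). T⁴ − T_s⁴ = (1966)⁴ − (513)⁴ = 1.49×10^13 − 6.93×10^10 = 1.49×10^13 K⁴.
Q = 0.371 × 5.67×10⁻⁸ × 0.0113 × 1.49×10^13 = 3540 W.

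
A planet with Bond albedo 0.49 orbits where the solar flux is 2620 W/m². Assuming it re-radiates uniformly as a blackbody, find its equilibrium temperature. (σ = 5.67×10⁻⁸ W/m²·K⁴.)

T ≈ 277 K

Power absorbed = (1−a)S·πR²; power emitted = 4πR²σT⁴. Equating and cancelling πR²:
T = ((1−a)S / 4σ)^(1/4) = (1340 / (4 × 5.67×10⁻⁸))^(1/4) = (5.89×10^9)^(1/4).
T = 277 K.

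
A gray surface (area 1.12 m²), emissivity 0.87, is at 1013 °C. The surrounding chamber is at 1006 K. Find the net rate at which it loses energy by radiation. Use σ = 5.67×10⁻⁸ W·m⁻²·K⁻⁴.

Q ≈ 94500 W

Convert: 1013 °C = 1286 K.
Q = εσA(T⁴ − T_s⁴). T⁴ − T_s⁴ = (1286)⁴ − (1006)⁴ = 2.74×10^12 − 1.02×10^12 = 1.71×10^12 K⁴.
Q = 0.87 × 5.67×10⁻⁸ × 1.12 × 1.71×10^12 = 94500 W.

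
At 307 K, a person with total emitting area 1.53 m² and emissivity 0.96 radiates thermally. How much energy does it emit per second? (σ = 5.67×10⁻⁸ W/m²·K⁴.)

P ≈ 740 W

Stefan–Boltzmann: P = εσAT⁴ = 0.96 × 5.67×10⁻⁸ × 1.53 × (307)⁴ = 0.96 × 5.67×10⁻⁸ × 1.53 × 8.88×10^9.
P = 740 W.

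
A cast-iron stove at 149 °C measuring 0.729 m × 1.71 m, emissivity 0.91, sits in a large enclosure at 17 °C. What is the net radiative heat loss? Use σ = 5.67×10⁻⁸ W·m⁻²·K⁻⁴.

A = 0.729 × 1.71 = 1.25 m².
Convert: 149 °C = 422 K; 17 °C = 290 K.
Q = εσA(T⁴ − T_s⁴). T⁴ − T_s⁴ = (422)⁴ − (290)⁴ = 3.17×10^10 − 7.07×10^9 = 2.46×10^10 K⁴.
Q = 0.91 × 5.67×10⁻⁸ × 1.25 × 2.46×10^10 = 1580 W.

Q ≈ 1580 W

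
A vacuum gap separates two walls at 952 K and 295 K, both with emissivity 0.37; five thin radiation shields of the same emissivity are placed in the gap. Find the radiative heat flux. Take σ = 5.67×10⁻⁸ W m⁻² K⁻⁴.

q ≈ 1750 W/m²

Each of the 6 gaps contributes resistance (2/ε − 1) = 2/0.37 − 1 = 4.405; total = 26.43.
q = σ(T₁⁴ − T₂⁴) / 26.43 = 5.67×10⁻⁸ × 8.14×10^11 / 26.43 = 1750 W/m².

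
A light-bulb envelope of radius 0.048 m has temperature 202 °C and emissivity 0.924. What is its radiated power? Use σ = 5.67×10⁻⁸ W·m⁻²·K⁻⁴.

A = 4πr² = 4π × (0.048)² = 0.0290 m².
202 °C = 475 K.
Stefan–Boltzmann: P = εσAT⁴ = 0.924 × 5.67×10⁻⁸ × 0.0290 × (475)⁴ = 0.924 × 5.67×10⁻⁸ × 0.0290 × 5.09×10^10.
P = 77.2 W.

P ≈ 77.2 W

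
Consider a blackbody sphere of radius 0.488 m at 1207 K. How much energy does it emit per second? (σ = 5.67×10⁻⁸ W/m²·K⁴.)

P ≈ 3.60×10^5 W

A = 4πr² = 4π × (0.488)² = 2.99 m².
P = σAT⁴ = 5.67×10⁻⁸ × 2.99 × (1207)⁴ = 5.67×10⁻⁸ × 2.99 × 2.12×10^12.
P = 3.60×10^5 W.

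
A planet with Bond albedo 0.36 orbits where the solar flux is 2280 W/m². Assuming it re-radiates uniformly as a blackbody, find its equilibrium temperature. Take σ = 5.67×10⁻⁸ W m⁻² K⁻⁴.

T ≈ 283 K

Power absorbed = (1−a)S·πR²; power emitted = 4πR²σT⁴. Equating and cancelling πR²:
T = ((1−a)S / 4σ)^(1/4) = (1460 / (4 × 5.67×10⁻⁸))^(1/4) = (6.43×10^9)^(1/4).
T = 283 K.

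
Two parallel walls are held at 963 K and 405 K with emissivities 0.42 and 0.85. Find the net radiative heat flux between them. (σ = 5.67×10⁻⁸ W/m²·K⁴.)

q ≈ 18500 W/m²

For two large parallel gray plates, q = σ(T₁⁴ − T₂⁴) / (1/ε₁ + 1/ε₂ − 1).
1/ε₁ + 1/ε₂ − 1 = 1/0.42 + 1/0.85 − 1 = 2.557.
T₁⁴ − T₂⁴ = 8.60×10^11 − 2.69×10^10 = 8.33×10^11 K⁴.
q = 5.67×10⁻⁸ × 8.33×10^11 / 2.557 = 18500 W/m².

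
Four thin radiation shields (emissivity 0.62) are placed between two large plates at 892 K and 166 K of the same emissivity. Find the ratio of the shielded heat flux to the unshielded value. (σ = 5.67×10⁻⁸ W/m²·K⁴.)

With N identical shields there are N+1 = 5 gaps in series, each with the same radiative resistance, so the flux falls to 1/(N+1) of its unshielded value.

ratio ≈ 0.200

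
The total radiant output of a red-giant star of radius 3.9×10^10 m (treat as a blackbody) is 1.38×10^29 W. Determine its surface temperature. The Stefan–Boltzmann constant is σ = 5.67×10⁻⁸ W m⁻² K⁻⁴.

A = 4πr² = 4π × (3.9×10^10)² = 1.91×10^22 m².
From P = σAT⁴, T = (P / σA)^(1/4) = (1.38×10^29 / (5.67×10⁻⁸ × 1.91×10^22))^(1/4).
T = (1.27×10^14)^(1/4) = 3360 K.

T ≈ 3360 K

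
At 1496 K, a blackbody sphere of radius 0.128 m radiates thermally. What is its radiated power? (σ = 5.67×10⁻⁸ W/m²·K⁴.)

P ≈ 58500 W

A = 4πr² = 4π × (0.128)² = 0.206 m².
P = σAT⁴ = 5.67×10⁻⁸ × 0.206 × (1496)⁴ = 5.67×10⁻⁸ × 0.206 × 5.01×10^12.
P = 58500 W.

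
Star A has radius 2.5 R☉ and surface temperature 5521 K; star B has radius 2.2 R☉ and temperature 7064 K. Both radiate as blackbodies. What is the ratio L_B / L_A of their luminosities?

L_B/L_A ≈ 2.08

L = 4πR²σT⁴ ∝ R²T⁴, so L_B/L_A = (2.2/2.5)² × (7064/5521)⁴ = 0.774 × 2.68 = 2.08.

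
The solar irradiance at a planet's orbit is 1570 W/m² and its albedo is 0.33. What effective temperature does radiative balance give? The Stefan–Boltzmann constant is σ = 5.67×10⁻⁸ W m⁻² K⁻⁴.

Power absorbed = (1−a)S·πR²; power emitted = 4πR²σT⁴. Equating and cancelling πR²:
T = ((1−a)S / 4σ)^(1/4) = (1050 / (4 × 5.67×10⁻⁸))^(1/4) = (4.64×10^9)^(1/4).
T = 261 K.

T ≈ 261 K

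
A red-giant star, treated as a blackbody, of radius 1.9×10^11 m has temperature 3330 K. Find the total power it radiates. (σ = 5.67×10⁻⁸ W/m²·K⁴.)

A = 4πr² = 4π × (1.9×10^11)² = 4.54×10^23 m².
P = σAT⁴ = 5.67×10⁻⁸ × 4.54×10^23 × (3330)⁴ = 5.67×10⁻⁸ × 4.54×10^23 × 1.23×10^14.
P = 3.16×10^30 W.

P ≈ 3.16×10^30 W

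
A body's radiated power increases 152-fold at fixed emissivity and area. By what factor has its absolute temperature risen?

P ∝ T⁴ ⇒ T ∝ P^(1/4), so T scales by (152)^(1/4) = 3.51.

factor ≈ 3.51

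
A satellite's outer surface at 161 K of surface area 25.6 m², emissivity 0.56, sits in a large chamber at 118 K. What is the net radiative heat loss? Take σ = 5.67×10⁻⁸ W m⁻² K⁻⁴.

Q = εσA(T⁴ − T_s⁴). T⁴ − T_s⁴ = (161)⁴ − (118)⁴ = 6.72×10^8 − 1.94×10^8 = 4.78×10^8 K⁴.
Q = 0.56 × 5.67×10⁻⁸ × 25.6 × 4.78×10^8 = 389 W.

Q ≈ 389 W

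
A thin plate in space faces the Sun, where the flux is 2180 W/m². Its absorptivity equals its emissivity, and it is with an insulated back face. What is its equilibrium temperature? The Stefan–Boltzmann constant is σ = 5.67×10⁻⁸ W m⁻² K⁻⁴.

Absorbed flux αS = emitted flux εσT⁴ (one radiating face); with α = ε, T = (S/σ)^(1/4).
T = (2180 / 5.67×10⁻⁸)^(1/4) = (3.84×10^10)^(1/4).
T = 443 K.

T ≈ 443 K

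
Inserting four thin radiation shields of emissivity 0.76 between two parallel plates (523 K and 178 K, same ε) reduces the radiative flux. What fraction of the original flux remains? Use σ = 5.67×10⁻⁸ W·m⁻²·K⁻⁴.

With N identical shields there are N+1 = 5 gaps in series, each with the same radiative resistance, so the flux falls to 1/(N+1) of its unshielded value.

ratio ≈ 0.200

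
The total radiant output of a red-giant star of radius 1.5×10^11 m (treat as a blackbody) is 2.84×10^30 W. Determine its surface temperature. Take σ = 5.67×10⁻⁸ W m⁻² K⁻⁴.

A = 4πr² = 4π × (1.5×10^11)² = 2.83×10^23 m².
From P = σAT⁴, T = (P / σA)^(1/4) = (2.84×10^30 / (5.67×10⁻⁸ × 2.83×10^23))^(1/4).
T = (1.77×10^14)^(1/4) = 3650 K.

T ≈ 3650 K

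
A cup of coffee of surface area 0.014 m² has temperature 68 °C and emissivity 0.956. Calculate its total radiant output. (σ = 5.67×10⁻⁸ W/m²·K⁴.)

68 °C = 341 K.
Stefan–Boltzmann: P = εσAT⁴ = 0.956 × 5.67×10⁻⁸ × 0.0140 × (341)⁴ = 0.956 × 5.67×10⁻⁸ × 0.0140 × 1.35×10^10.
P = 10.3 W.

P ≈ 10.3 W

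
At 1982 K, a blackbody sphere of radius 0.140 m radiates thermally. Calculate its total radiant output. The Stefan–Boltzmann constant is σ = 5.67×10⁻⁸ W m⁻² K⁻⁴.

P ≈ 2.16×10^5 W

A = 4πr² = 4π × (0.140)² = 0.246 m².
P = σAT⁴ = 5.67×10⁻⁸ × 0.246 × (1982)⁴ = 5.67×10⁻⁸ × 0.246 × 1.54×10^13.
P = 2.16×10^5 W.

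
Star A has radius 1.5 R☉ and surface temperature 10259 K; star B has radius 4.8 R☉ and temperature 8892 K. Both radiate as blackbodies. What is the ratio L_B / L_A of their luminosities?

L = 4πR²σT⁴ ∝ R²T⁴, so L_B/L_A = (4.8/1.5)² × (8892/10259)⁴ = 10.2 × 0.564 = 5.78.

L_B/L_A ≈ 5.78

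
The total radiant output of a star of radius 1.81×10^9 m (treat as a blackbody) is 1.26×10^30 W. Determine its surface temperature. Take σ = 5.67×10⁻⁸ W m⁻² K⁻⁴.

T ≈ 27100 K

A = 4πr² = 4π × (1.81×10^9)² = 4.12×10^19 m².
From P = σAT⁴, T = (P / σA)^(1/4) = (1.26×10^30 / (5.67×10⁻⁸ × 4.12×10^19))^(1/4).
T = (5.40×10^17)^(1/4) = 27100 K.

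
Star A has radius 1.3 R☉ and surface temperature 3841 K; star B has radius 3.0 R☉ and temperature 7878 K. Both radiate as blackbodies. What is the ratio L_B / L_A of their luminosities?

L_B/L_A ≈ 94.2

L = 4πR²σT⁴ ∝ R²T⁴, so L_B/L_A = (3.0/1.3)² × (7878/3841)⁴ = 5.33 × 17.7 = 94.2.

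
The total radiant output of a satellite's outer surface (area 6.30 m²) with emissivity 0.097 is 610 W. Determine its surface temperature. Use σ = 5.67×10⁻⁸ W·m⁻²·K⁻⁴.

T ≈ 364 K

From P = εσAT⁴, T = (P / εσA)^(1/4) = (610 / (0.097 × 5.67×10⁻⁸ × 6.30))^(1/4).
T = (1.76×10^10)^(1/4) = 364 K.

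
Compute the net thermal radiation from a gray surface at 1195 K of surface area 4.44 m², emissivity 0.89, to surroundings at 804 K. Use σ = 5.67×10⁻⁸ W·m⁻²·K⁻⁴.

Q ≈ 3.63×10^5 W

Q = εσA(T⁴ − T_s⁴). T⁴ − T_s⁴ = (1195)⁴ − (804)⁴ = 2.04×10^12 − 4.18×10^11 = 1.62×10^12 K⁴.
Q = 0.89 × 5.67×10⁻⁸ × 4.44 × 1.62×10^12 = 3.63×10^5 W.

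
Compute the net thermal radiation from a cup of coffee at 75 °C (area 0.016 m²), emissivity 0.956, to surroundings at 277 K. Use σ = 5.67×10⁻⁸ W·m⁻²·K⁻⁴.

Convert: 75 °C = 348 K.
Q = εσA(T⁴ − T_s⁴). T⁴ − T_s⁴ = (348)⁴ − (277)⁴ = 1.47×10^10 − 5.89×10^9 = 8.78×10^9 K⁴.
Q = 0.956 × 5.67×10⁻⁸ × 0.0160 × 8.78×10^9 = 7.61 W.

Q ≈ 7.61 W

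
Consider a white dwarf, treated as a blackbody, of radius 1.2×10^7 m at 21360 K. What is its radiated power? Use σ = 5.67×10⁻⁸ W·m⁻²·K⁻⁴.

A = 4πr² = 4π × (1.2×10^7)² = 1.81×10^15 m².
P = σAT⁴ = 5.67×10⁻⁸ × 1.81×10^15 × (21360)⁴ = 5.67×10⁻⁸ × 1.81×10^15 × 2.08×10^17.
P = 2.14×10^25 W.

P ≈ 2.14×10^25 W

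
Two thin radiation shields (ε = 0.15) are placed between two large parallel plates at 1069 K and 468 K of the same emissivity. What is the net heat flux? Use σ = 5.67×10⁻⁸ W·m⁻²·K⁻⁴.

Each of the 3 gaps contributes resistance (2/ε − 1) = 2/0.15 − 1 = 12.33; total = 37.00.
q = σ(T₁⁴ − T₂⁴) / 37.00 = 5.67×10⁻⁸ × 1.26×10^12 / 37.00 = 1930 W/m².

q ≈ 1930 W/m²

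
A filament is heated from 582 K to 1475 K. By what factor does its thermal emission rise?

ratio ≈ 41.3

P ∝ T⁴, so the ratio is (1475/582)⁴ = (2.534)⁴ = 41.3.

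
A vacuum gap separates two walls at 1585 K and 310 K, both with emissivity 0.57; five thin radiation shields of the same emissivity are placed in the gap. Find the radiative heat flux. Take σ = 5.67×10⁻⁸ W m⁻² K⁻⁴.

Each of the 6 gaps contributes resistance (2/ε − 1) = 2/0.57 − 1 = 2.509; total = 15.05.
q = σ(T₁⁴ − T₂⁴) / 15.05 = 5.67×10⁻⁸ × 6.30×10^12 / 15.05 = 23700 W/m².

q ≈ 23700 W/m²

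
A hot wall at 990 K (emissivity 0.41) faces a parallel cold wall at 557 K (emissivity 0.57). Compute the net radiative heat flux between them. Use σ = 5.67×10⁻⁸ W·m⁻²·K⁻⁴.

q ≈ 15300 W/m²

For two large parallel gray plates, q = σ(T₁⁴ − T₂⁴) / (1/ε₁ + 1/ε₂ − 1).
1/ε₁ + 1/ε₂ − 1 = 1/0.41 + 1/0.57 − 1 = 3.193.
T₁⁴ − T₂⁴ = 9.61×10^11 − 9.63×10^10 = 8.64×10^11 K⁴.
q = 5.67×10⁻⁸ × 8.64×10^11 / 3.193 = 15300 W/m².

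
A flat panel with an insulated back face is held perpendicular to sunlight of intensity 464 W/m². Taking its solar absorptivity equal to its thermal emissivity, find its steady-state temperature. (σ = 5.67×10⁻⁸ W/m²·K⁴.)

Absorbed flux αS = emitted flux εσT⁴ (one radiating face); with α = ε, T = (S/σ)^(1/4).
T = (464 / 5.67×10⁻⁸)^(1/4) = (8.18×10^9)^(1/4).
T = 301 K.

T ≈ 301 K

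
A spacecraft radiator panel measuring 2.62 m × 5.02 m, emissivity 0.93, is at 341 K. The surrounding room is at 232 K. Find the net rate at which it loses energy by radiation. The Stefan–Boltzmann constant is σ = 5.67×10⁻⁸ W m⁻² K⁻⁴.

A = 2.62 × 5.02 = 13.2 m².
Q = εσA(T⁴ − T_s⁴). T⁴ − T_s⁴ = (341)⁴ − (232)⁴ = 1.35×10^10 − 2.90×10^9 = 1.06×10^10 K⁴.
Q = 0.93 × 5.67×10⁻⁸ × 13.2 × 1.06×10^10 = 7370 W.

Q ≈ 7370 W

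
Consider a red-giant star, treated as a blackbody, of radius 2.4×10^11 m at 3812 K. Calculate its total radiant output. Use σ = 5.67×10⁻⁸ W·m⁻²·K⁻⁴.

A = 4πr² = 4π × (2.4×10^11)² = 7.24×10^23 m².
P = σAT⁴ = 5.67×10⁻⁸ × 7.24×10^23 × (3812)⁴ = 5.67×10⁻⁸ × 7.24×10^23 × 2.11×10^14.
P = 8.67×10^30 W.

P ≈ 8.67×10^30 W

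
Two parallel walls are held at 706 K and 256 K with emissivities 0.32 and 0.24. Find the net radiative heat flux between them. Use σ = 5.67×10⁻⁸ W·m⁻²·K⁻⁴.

For two large parallel gray plates, q = σ(T₁⁴ − T₂⁴) / (1/ε₁ + 1/ε₂ − 1).
1/ε₁ + 1/ε₂ − 1 = 1/0.32 + 1/0.24 − 1 = 6.292.
T₁⁴ − T₂⁴ = 2.48×10^11 − 4.29×10^9 = 2.44×10^11 K⁴.
q = 5.67×10⁻⁸ × 2.44×10^11 / 6.292 = 2200 W/m².

q ≈ 2200 W/m²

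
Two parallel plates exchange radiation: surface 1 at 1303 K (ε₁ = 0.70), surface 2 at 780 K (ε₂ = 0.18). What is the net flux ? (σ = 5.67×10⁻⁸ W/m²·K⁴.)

For two large parallel gray plates, q = σ(T₁⁴ − T₂⁴) / (1/ε₁ + 1/ε₂ − 1).
1/ε₁ + 1/ε₂ − 1 = 1/0.70 + 1/0.18 − 1 = 5.984.
T₁⁴ − T₂⁴ = 2.88×10^12 − 3.70×10^11 = 2.51×10^12 K⁴.
q = 5.67×10⁻⁸ × 2.51×10^12 / 5.984 = 23800 W/m².

q ≈ 23800 W/m²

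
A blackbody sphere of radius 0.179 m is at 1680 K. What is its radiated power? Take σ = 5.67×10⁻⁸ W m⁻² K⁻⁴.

P ≈ 1.82×10^5 W

A = 4πr² = 4π × (0.179)² = 0.403 m².
P = σAT⁴ = 5.67×10⁻⁸ × 0.403 × (1680)⁴ = 5.67×10⁻⁸ × 0.403 × 7.97×10^12.
P = 1.82×10^5 W.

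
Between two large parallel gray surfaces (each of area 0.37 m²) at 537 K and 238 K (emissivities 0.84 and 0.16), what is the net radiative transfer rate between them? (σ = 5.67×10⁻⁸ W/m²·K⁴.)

Q ≈ 260 W

For two large parallel gray plates, q = σ(T₁⁴ − T₂⁴) / (1/ε₁ + 1/ε₂ − 1).
1/ε₁ + 1/ε₂ − 1 = 1/0.84 + 1/0.16 − 1 = 6.440.
T₁⁴ − T₂⁴ = 8.32×10^10 − 3.21×10^9 = 7.99×10^10 K⁴.
q = 5.67×10⁻⁸ × 7.99×10^10 / 6.440 = 704 W/m².
Q = q·A = 704 × 0.37 = 260 W.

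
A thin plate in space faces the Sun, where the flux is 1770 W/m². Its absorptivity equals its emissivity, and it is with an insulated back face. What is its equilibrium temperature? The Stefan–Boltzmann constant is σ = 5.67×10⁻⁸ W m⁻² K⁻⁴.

Absorbed flux αS = emitted flux εσT⁴ (one radiating face); with α = ε, T = (S/σ)^(1/4).
T = (1770 / 5.67×10⁻⁸)^(1/4) = (3.12×10^10)^(1/4).
T = 420 K.

T ≈ 420 K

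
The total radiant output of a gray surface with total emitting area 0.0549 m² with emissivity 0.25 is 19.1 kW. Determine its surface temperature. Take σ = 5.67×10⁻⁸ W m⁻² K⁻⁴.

From P = εσAT⁴, T = (P / εσA)^(1/4) = (19100 / (0.25 × 5.67×10⁻⁸ × 0.0549))^(1/4).
T = (2.45×10^13)^(1/4) = 2230 K.

T ≈ 2230 K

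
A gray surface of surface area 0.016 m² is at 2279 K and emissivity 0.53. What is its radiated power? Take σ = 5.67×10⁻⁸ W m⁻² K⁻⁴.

P ≈ 13000 W

P = εσAT⁴ = 0.53 × 5.67×10⁻⁸ × 0.0160 × (2279)⁴ = 0.53 × 5.67×10⁻⁸ × 0.0160 × 2.70×10^13.
P = 13000 W.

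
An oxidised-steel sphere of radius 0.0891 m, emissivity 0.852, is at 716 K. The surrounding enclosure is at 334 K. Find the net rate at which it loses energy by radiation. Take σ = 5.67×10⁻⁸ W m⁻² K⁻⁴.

A = 4πr² = 4π × (0.0891)² = 0.0998 m².
Q = εσA(T⁴ − T_s⁴). T⁴ − T_s⁴ = (716)⁴ − (334)⁴ = 2.63×10^11 − 1.24×10^10 = 2.50×10^11 K⁴.
Q = 0.852 × 5.67×10⁻⁸ × 0.0998 × 2.50×10^11 = 1210 W.

Q ≈ 1210 W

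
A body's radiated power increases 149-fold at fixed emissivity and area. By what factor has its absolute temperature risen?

P ∝ T⁴ ⇒ T ∝ P^(1/4), so T scales by (149)^(1/4) = 3.49.

factor ≈ 3.49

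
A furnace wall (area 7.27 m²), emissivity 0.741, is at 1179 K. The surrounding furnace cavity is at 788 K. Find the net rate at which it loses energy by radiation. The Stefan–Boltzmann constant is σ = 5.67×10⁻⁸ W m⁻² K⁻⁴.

Q = εσA(T⁴ − T_s⁴). T⁴ − T_s⁴ = (1179)⁴ − (788)⁴ = 1.93×10^12 − 3.86×10^11 = 1.55×10^12 K⁴.
Q = 0.741 × 5.67×10⁻⁸ × 7.27 × 1.55×10^12 = 4.72×10^5 W.

Q ≈ 4.72×10^5 W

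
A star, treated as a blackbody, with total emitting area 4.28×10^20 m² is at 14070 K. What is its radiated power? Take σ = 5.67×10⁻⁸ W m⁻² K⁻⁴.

P = σAT⁴ = 5.67×10⁻⁸ × 4.28×10^20 × (14070)⁴ = 5.67×10⁻⁸ × 4.28×10^20 × 3.92×10^16.
P = 9.51×10^29 W.

P ≈ 9.51×10^29 W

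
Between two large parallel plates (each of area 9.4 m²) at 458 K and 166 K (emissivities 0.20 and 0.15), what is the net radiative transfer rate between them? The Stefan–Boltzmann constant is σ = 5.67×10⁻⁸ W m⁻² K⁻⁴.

Q ≈ 2160 W

For two large parallel gray plates, q = σ(T₁⁴ − T₂⁴) / (1/ε₁ + 1/ε₂ − 1).
1/ε₁ + 1/ε₂ − 1 = 1/0.20 + 1/0.15 − 1 = 10.67.
T₁⁴ − T₂⁴ = 4.40×10^10 − 7.59×10^8 = 4.32×10^10 K⁴.
q = 5.67×10⁻⁸ × 4.32×10^10 / 10.67 = 230 W/m².
Q = q·A = 230 × 9.4 = 2160 W.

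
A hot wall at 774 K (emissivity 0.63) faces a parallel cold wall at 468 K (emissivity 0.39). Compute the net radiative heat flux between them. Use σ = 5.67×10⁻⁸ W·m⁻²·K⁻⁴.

For two large parallel gray plates, q = σ(T₁⁴ − T₂⁴) / (1/ε₁ + 1/ε₂ − 1).
1/ε₁ + 1/ε₂ − 1 = 1/0.63 + 1/0.39 − 1 = 3.151.
T₁⁴ − T₂⁴ = 3.59×10^11 − 4.80×10^10 = 3.11×10^11 K⁴.
q = 5.67×10⁻⁸ × 3.11×10^11 / 3.151 = 5590 W/m².

q ≈ 5590 W/m²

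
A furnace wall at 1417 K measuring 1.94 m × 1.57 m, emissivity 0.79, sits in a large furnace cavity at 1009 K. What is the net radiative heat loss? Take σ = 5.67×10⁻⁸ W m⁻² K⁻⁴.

Q ≈ 4.09×10^5 W

A = 1.94 × 1.57 = 3.05 m².
Q = εσA(T⁴ − T_s⁴). T⁴ − T_s⁴ = (1417)⁴ − (1009)⁴ = 4.03×10^12 − 1.04×10^12 = 3.00×10^12 K⁴.
Q = 0.79 × 5.67×10⁻⁸ × 3.05 × 3.00×10^12 = 4.09×10^5 W.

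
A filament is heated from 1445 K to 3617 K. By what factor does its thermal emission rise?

P ∝ T⁴, so the ratio is (3617/1445)⁴ = (2.503)⁴ = 39.3.

ratio ≈ 39.3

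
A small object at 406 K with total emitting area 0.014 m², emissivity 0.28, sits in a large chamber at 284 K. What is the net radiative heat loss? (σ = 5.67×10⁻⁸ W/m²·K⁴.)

Q ≈ 4.59 W

Q = εσA(T⁴ − T_s⁴). T⁴ − T_s⁴ = (406)⁴ − (284)⁴ = 2.72×10^10 − 6.51×10^9 = 2.07×10^10 K⁴.
Q = 0.28 × 5.67×10⁻⁸ × 0.0140 × 2.07×10^10 = 4.59 W.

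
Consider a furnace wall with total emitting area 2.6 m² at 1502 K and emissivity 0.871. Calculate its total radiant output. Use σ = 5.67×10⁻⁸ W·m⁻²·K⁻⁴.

P = εσAT⁴ = 0.871 × 5.67×10⁻⁸ × 2.60 × (1502)⁴ = 0.871 × 5.67×10⁻⁸ × 2.60 × 5.09×10^12.
P = 6.54×10^5 W.

P ≈ 6.54×10^5 W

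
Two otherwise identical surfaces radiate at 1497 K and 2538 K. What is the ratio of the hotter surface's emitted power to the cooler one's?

ratio ≈ 8.26

P ∝ T⁴, so the ratio is (2538/1497)⁴ = (1.695)⁴ = 8.26.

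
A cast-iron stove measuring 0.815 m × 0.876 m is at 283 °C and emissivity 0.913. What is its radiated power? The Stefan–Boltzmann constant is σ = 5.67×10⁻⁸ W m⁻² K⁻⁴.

P ≈ 3530 W

A = 0.815 × 0.876 = 0.714 m².
283 °C = 556 K.
Stefan–Boltzmann: P = εσAT⁴ = 0.913 × 5.67×10⁻⁸ × 0.714 × (556)⁴ = 0.913 × 5.67×10⁻⁸ × 0.714 × 9.56×10^10.
P = 3530 W.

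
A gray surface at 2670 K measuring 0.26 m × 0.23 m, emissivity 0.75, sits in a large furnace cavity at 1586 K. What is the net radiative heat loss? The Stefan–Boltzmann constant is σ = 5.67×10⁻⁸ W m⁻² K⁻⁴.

Q ≈ 1.13×10^5 W

A = 0.26 × 0.23 = 0.0598 m².
Q = εσA(T⁴ − T_s⁴). T⁴ − T_s⁴ = (2670)⁴ − (1586)⁴ = 5.08×10^13 − 6.33×10^12 = 4.45×10^13 K⁴.
Q = 0.75 × 5.67×10⁻⁸ × 0.0598 × 4.45×10^13 = 1.13×10^5 W.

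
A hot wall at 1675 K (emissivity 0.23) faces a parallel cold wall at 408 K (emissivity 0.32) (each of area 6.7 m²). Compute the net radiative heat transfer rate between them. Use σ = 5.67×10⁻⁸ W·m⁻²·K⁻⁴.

Q ≈ 4.60×10^5 W

For two large parallel gray plates, q = σ(T₁⁴ − T₂⁴) / (1/ε₁ + 1/ε₂ − 1).
1/ε₁ + 1/ε₂ − 1 = 1/0.23 + 1/0.32 − 1 = 6.473.
T₁⁴ − T₂⁴ = 7.87×10^12 − 2.77×10^10 = 7.84×10^12 K⁴.
q = 5.67×10⁻⁸ × 7.84×10^12 / 6.473 = 68700 W/m².
Q = q·A = 68700 × 6.7 = 4.60×10^5 W.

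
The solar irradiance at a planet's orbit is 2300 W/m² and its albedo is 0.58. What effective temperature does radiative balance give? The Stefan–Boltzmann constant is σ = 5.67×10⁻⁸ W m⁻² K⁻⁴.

T ≈ 255 K

Power absorbed = (1−a)S·πR²; power emitted = 4πR²σT⁴. Equating and cancelling πR²:
T = ((1−a)S / 4σ)^(1/4) = (966 / (4 × 5.67×10⁻⁸))^(1/4) = (4.26×10^9)^(1/4).
T = 255 K.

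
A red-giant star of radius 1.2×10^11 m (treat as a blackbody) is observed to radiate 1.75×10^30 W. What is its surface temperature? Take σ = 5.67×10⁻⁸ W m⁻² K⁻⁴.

T ≈ 3610 K

A = 4πr² = 4π × (1.2×10^11)² = 1.81×10^23 m².
From P = σAT⁴, T = (P / σA)^(1/4) = (1.75×10^30 / (5.67×10⁻⁸ × 1.81×10^23))^(1/4).
T = (1.71×10^14)^(1/4) = 3610 K.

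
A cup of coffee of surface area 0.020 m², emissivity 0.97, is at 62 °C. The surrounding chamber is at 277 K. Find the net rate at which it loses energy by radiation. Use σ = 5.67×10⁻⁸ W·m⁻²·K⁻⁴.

Convert: 62 °C = 335 K.
Q = εσA(T⁴ − T_s⁴). T⁴ − T_s⁴ = (335)⁴ − (277)⁴ = 1.26×10^10 − 5.89×10^9 = 6.71×10^9 K⁴.
Q = 0.97 × 5.67×10⁻⁸ × 0.0200 × 6.71×10^9 = 7.38 W.

Q ≈ 7.38 W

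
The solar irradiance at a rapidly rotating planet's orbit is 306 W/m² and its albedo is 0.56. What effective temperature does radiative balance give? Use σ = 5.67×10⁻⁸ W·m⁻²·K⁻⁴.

T ≈ 156 K

Power absorbed = (1−a)S·πR²; power emitted = 4πR²σT⁴. Equating and cancelling πR²:
T = ((1−a)S / 4σ)^(1/4) = (135 / (4 × 5.67×10⁻⁸))^(1/4) = (5.94×10^8)^(1/4).
T = 156 K.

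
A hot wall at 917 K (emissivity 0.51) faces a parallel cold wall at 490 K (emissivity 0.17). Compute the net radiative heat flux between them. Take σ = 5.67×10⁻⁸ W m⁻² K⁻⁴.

For two large parallel gray plates, q = σ(T₁⁴ − T₂⁴) / (1/ε₁ + 1/ε₂ − 1).
1/ε₁ + 1/ε₂ − 1 = 1/0.51 + 1/0.17 − 1 = 6.843.
T₁⁴ − T₂⁴ = 7.07×10^11 − 5.76×10^10 = 6.49×10^11 K⁴.
q = 5.67×10⁻⁸ × 6.49×10^11 / 6.843 = 5380 W/m².

q ≈ 5380 W/m²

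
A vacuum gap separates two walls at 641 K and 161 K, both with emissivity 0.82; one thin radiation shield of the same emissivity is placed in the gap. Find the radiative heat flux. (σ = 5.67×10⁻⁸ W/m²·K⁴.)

Each of the 2 gaps contributes resistance (2/ε − 1) = 2/0.82 − 1 = 1.439; total = 2.878.
q = σ(T₁⁴ − T₂⁴) / 2.878 = 5.67×10⁻⁸ × 1.68×10^11 / 2.878 = 3310 W/m².

q ≈ 3310 W/m²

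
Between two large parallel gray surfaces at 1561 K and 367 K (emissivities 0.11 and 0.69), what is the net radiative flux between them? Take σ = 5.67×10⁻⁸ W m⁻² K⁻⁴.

q ≈ 35200 W/m²

For two large parallel gray plates, q = σ(T₁⁴ − T₂⁴) / (1/ε₁ + 1/ε₂ − 1).
1/ε₁ + 1/ε₂ − 1 = 1/0.11 + 1/0.69 − 1 = 9.540.
T₁⁴ − T₂⁴ = 5.94×10^12 − 1.81×10^10 = 5.92×10^12 K⁴.
q = 5.67×10⁻⁸ × 5.92×10^12 / 9.540 = 35200 W/m².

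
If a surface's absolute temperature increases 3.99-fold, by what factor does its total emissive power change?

factor ≈ 253

P ∝ T⁴, so the power scales as (3.99)⁴ = 253.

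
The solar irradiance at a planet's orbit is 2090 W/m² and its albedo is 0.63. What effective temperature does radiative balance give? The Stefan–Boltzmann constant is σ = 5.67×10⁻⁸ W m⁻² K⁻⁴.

Power absorbed = (1−a)S·πR²; power emitted = 4πR²σT⁴. Equating and cancelling πR²:
T = ((1−a)S / 4σ)^(1/4) = (773 / (4 × 5.67×10⁻⁸))^(1/4) = (3.41×10^9)^(1/4).
T = 242 K.

T ≈ 242 K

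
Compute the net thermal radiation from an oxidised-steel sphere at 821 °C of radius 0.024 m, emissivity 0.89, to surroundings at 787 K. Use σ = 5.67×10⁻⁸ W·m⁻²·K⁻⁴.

A = 4πr² = 4π × (0.024)² = 7.24×10^-3 m².
Convert: 821 °C = 1094 K.
Q = εσA(T⁴ − T_s⁴). T⁴ − T_s⁴ = (1094)⁴ − (787)⁴ = 1.43×10^12 − 3.84×10^11 = 1.05×10^12 K⁴.
Q = 0.89 × 5.67×10⁻⁸ × 7.24×10^-3 × 1.05×10^12 = 383 W.

Q ≈ 383 W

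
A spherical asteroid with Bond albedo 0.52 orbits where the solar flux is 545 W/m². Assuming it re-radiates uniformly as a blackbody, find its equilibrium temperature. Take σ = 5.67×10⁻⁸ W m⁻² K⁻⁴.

Power absorbed = (1−a)S·πR²; power emitted = 4πR²σT⁴. Equating and cancelling πR²:
T = ((1−a)S / 4σ)^(1/4) = (262 / (4 × 5.67×10⁻⁸))^(1/4) = (1.15×10^9)^(1/4).
T = 184 K.

T ≈ 184 K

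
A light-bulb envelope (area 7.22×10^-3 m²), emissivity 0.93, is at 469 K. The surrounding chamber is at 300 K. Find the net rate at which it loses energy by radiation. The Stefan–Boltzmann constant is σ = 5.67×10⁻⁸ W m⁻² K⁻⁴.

Q = εσA(T⁴ − T_s⁴). T⁴ − T_s⁴ = (469)⁴ − (300)⁴ = 4.84×10^10 − 8.10×10^9 = 4.03×10^10 K⁴.
Q = 0.93 × 5.67×10⁻⁸ × 7.22×10^-3 × 4.03×10^10 = 15.3 W.

Q ≈ 15.3 W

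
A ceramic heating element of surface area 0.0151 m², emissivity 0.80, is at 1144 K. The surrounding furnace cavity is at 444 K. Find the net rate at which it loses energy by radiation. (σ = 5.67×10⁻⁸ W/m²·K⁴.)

Q ≈ 1150 W

Q = εσA(T⁴ − T_s⁴). T⁴ − T_s⁴ = (1144)⁴ − (444)⁴ = 1.71×10^12 − 3.89×10^10 = 1.67×10^12 K⁴.
Q = 0.80 × 5.67×10⁻⁸ × 0.0151 × 1.67×10^12 = 1150 W.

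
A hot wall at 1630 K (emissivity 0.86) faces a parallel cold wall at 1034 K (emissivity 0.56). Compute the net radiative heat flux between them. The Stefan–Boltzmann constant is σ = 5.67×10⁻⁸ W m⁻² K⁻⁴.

q ≈ 1.72×10^5 W/m²

For two large parallel gray plates, q = σ(T₁⁴ − T₂⁴) / (1/ε₁ + 1/ε₂ − 1).
1/ε₁ + 1/ε₂ − 1 = 1/0.86 + 1/0.56 − 1 = 1.949.
T₁⁴ − T₂⁴ = 7.06×10^12 − 1.14×10^12 = 5.92×10^12 K⁴.
q = 5.67×10⁻⁸ × 5.92×10^12 / 1.949 = 1.72×10^5 W/m².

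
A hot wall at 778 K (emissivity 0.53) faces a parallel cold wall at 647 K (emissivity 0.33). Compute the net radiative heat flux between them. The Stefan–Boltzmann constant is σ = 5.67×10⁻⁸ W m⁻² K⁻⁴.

For two large parallel gray plates, q = σ(T₁⁴ − T₂⁴) / (1/ε₁ + 1/ε₂ − 1).
1/ε₁ + 1/ε₂ − 1 = 1/0.53 + 1/0.33 − 1 = 3.917.
T₁⁴ − T₂⁴ = 3.66×10^11 − 1.75×10^11 = 1.91×10^11 K⁴.
q = 5.67×10⁻⁸ × 1.91×10^11 / 3.917 = 2770 W/m².

q ≈ 2770 W/m²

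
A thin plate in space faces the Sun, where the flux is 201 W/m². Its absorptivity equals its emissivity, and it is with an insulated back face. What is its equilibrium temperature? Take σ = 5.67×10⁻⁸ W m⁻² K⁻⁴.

Absorbed flux αS = emitted flux εσT⁴ (one radiating face); with α = ε, T = (S/σ)^(1/4).
T = (201 / 5.67×10⁻⁸)^(1/4) = (3.54×10^9)^(1/4).
T = 244 K.

T ≈ 244 K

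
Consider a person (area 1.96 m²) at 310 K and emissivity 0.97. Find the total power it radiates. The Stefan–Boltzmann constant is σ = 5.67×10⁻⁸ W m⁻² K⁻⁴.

P ≈ 996 W

Stefan–Boltzmann: P = εσAT⁴ = 0.97 × 5.67×10⁻⁸ × 1.96 × (310)⁴ = 0.97 × 5.67×10⁻⁸ × 1.96 × 9.24×10^9.
P = 996 W.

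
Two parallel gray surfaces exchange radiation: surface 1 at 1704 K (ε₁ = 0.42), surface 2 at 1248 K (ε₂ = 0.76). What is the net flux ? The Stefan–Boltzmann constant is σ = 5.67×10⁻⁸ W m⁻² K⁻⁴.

For two large parallel gray plates, q = σ(T₁⁴ − T₂⁴) / (1/ε₁ + 1/ε₂ − 1).
1/ε₁ + 1/ε₂ − 1 = 1/0.42 + 1/0.76 − 1 = 2.697.
T₁⁴ − T₂⁴ = 8.43×10^12 − 2.43×10^12 = 6.01×10^12 K⁴.
q = 5.67×10⁻⁸ × 6.01×10^12 / 2.697 = 1.26×10^5 W/m².

q ≈ 1.26×10^5 W/m²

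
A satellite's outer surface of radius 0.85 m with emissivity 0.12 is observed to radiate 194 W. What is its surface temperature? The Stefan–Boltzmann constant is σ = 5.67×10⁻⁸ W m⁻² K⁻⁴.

A = 4πr² = 4π × (0.85)² = 9.08 m².
From P = εσAT⁴, T = (P / εσA)^(1/4) = (194 / (0.12 × 5.67×10⁻⁸ × 9.08))^(1/4).
T = (3.14×10^9)^(1/4) = 237 K.

T ≈ 237 K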